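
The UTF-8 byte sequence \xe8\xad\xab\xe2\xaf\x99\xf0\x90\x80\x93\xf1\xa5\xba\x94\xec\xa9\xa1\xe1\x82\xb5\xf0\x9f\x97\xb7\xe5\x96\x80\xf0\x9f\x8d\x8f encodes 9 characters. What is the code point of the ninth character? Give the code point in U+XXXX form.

Offset 0: leading byte 0xE8 = 11101000 → 3-byte char #1 = E8 AD AB.
Offset 3: leading byte 0xE2 = 11100010 → 3-byte char #2 = E2 AF 99.
Offset 6: leading byte 0xF0 = 11110000 → 4-byte char #3 = F0 90 80 93.
Offset 10: leading byte 0xF1 = 11110001 → 4-byte char #4 = F1 A5 BA 94.
Offset 14: leading byte 0xEC = 11101100 → 3-byte char #5 = EC A9 A1.
Offset 17: leading byte 0xE1 = 11100001 → 3-byte char #6 = E1 82 B5.
Offset 20: leading byte 0xF0 = 11110000 → 4-byte char #7 = F0 9F 97 B7.
Offset 24: leading byte 0xE5 = 11100101 → 3-byte char #8 = E5 96 80.
Offset 27: leading byte 0xF0 = 11110000 → 4-byte char #9 = F0 9F 8D 8F.
Leading byte 0xF0 = 11110000 matches 11110xxx → 4-byte sequence.
Byte 1: 0xF0 = 11110000, payload 000 (3 bits).
Byte 2: 0x9F = 10011111 (10xxxxxx ✓), payload 011111.
Byte 3: 0x8D = 10001101 (10xxxxxx ✓), payload 001101.
Byte 4: 0x8F = 10001111 (10xxxxxx ✓), payload 001111.
Concatenate: 000011111001101001111 = 0x1F34F (21 bits → U+1F34F).

U+1F34F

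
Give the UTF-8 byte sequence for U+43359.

U+43359 = 0x43359 = 275289 decimal. In range U+10000–U+10FFFF → 4-byte form: 11110xxx 10xxxxxx 10xxxxxx 10xxxxxx.
Binary (21 bits): 001000011001101011001.
Split 3+6+6+6: 001 | 000011 | 001101 | 011001.
Byte 1: 11110001 = 0xF1.
Byte 2: 10000011 = 0x83.
Byte 3: 10001101 = 0x8D.
Byte 4: 10011001 = 0x99.

F1 83 8D 99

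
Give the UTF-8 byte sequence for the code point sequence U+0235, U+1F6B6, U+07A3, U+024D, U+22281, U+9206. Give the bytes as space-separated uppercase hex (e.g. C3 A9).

C8 B5 F0 9F 9A B6 DE A3 C9 8D F0 A2 8A 81 E9 88 86

U+0235: 2-byte form → C8 B5.
U+1F6B6: 4-byte form → F0 9F 9A B6.
U+07A3: 2-byte form → DE A3.
U+024D: 2-byte form → C9 8D.
U+22281: 4-byte form → F0 A2 8A 81.
U+9206: 3-byte form → E9 88 86.
Concatenated (17 bytes): C8 B5 F0 9F 9A B6 DE A3 C9 8D F0 A2 8A 81 E9 88 86.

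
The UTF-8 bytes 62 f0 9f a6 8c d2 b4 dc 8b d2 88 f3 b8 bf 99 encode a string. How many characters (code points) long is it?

6

Byte at offset 0: 0x62 = 01100010 → 1-byte char (#1). Advance 1.
Byte at offset 1: 0xF0 = 11110000 → 4-byte char (#2). Advance 4.
Byte at offset 5: 0xD2 = 11010010 → 2-byte char (#3). Advance 2.
Byte at offset 7: 0xDC = 11011100 → 2-byte char (#4). Advance 2.
Byte at offset 9: 0xD2 = 11010010 → 2-byte char (#5). Advance 2.
Byte at offset 11: 0xF3 = 11110011 → 4-byte char (#6). Advance 4.
Reached end at offset 15 after 6 code points.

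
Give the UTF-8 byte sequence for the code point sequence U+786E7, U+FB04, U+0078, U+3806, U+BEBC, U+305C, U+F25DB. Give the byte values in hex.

F1 B8 9B A7 EF AC 84 78 E3 A0 86 EB BA BC E3 81 9C F3 B2 97 9B

U+786E7: 4-byte form → F1 B8 9B A7.
U+FB04: 3-byte form → EF AC 84.
U+0078: 1-byte form → 78.
U+3806: 3-byte form → E3 A0 86.
U+BEBC: 3-byte form → EB BA BC.
U+305C: 3-byte form → E3 81 9C.
U+F25DB: 4-byte form → F3 B2 97 9B.
Concatenated (21 bytes): F1 B8 9B A7 EF AC 84 78 E3 A0 86 EB BA BC E3 81 9C F3 B2 97 9B.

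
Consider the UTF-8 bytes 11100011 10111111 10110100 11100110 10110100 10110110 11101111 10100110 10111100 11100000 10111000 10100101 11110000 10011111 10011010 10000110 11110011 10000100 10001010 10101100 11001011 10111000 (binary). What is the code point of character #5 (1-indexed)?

Offset 0: leading byte 0xE3 = 11100011 → 3-byte char #1 = E3 BF B4.
Offset 3: leading byte 0xE6 = 11100110 → 3-byte char #2 = E6 B4 B6.
Offset 6: leading byte 0xEF = 11101111 → 3-byte char #3 = EF A6 BC.
Offset 9: leading byte 0xE0 = 11100000 → 3-byte char #4 = E0 B8 A5.
Offset 12: leading byte 0xF0 = 11110000 → 4-byte char #5 = F0 9F 9A 86.
Leading byte 0xF0 = 11110000 matches 11110xxx → 4-byte sequence.
Byte 1: 0xF0 = 11110000, payload 000 (3 bits).
Byte 2: 0x9F = 10011111 (10xxxxxx ✓), payload 011111.
Byte 3: 0x9A = 10011010 (10xxxxxx ✓), payload 011010.
Byte 4: 0x86 = 10000110 (10xxxxxx ✓), payload 000110.
Concatenate: 000011111011010000110 = 0x1F686 (21 bits → U+1F686).

U+1F686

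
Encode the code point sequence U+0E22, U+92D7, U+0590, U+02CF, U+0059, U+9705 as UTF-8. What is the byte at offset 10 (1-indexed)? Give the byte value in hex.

1-indexed offset 10 is 0-indexed offset 9.
U+0E22 → 3-byte form E0 B8 A2 at offsets 0–2.
U+92D7 → 3-byte form E9 8B 97 at offsets 3–5.
U+0590 → 2-byte form D6 90 at offsets 6–7.
U+02CF → 2-byte form CB 8F at offsets 8–9.
Offset 9 falls in char 4's range; it's byte 2 of CB 8F = 0x8F.

0x8F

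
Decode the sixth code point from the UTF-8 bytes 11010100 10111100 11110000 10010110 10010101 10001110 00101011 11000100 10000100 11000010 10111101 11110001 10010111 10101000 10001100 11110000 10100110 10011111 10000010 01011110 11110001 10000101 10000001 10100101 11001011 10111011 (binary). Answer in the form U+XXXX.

Offset 0: leading byte 0xD4 = 11010100 → 2-byte char #1 = D4 BC.
Offset 2: leading byte 0xF0 = 11110000 → 4-byte char #2 = F0 96 95 8E.
Offset 6: leading byte 0x2B = 00101011 → 1-byte char #3 = 2B.
Offset 7: leading byte 0xC4 = 11000100 → 2-byte char #4 = C4 84.
Offset 9: leading byte 0xC2 = 11000010 → 2-byte char #5 = C2 BD.
Offset 11: leading byte 0xF1 = 11110001 → 4-byte char #6 = F1 97 A8 8C.
Leading byte 0xF1 = 11110001 matches 11110xxx → 4-byte sequence.
Byte 1: 0xF1 = 11110001, payload 001 (3 bits).
Byte 2: 0x97 = 10010111 (10xxxxxx ✓), payload 010111.
Byte 3: 0xA8 = 10101000 (10xxxxxx ✓), payload 101000.
Byte 4: 0x8C = 10001100 (10xxxxxx ✓), payload 001100.
Concatenate: 001010111101000001100 = 0x57A0C (21 bits → U+57A0C).

U+57A0C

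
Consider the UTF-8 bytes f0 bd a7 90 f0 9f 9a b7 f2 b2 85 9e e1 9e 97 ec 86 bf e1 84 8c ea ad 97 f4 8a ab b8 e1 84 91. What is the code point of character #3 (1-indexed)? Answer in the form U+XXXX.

U+B215E

Offset 0: leading byte 0xF0 = 11110000 → 4-byte char #1 = F0 BD A7 90.
Offset 4: leading byte 0xF0 = 11110000 → 4-byte char #2 = F0 9F 9A B7.
Offset 8: leading byte 0xF2 = 11110010 → 4-byte char #3 = F2 B2 85 9E.
Leading byte 0xF2 = 11110010 matches 11110xxx → 4-byte sequence.
Byte 1: 0xF2 = 11110010, payload 010 (3 bits).
Byte 2: 0xB2 = 10110010 (10xxxxxx ✓), payload 110010.
Byte 3: 0x85 = 10000101 (10xxxxxx ✓), payload 000101.
Byte 4: 0x9E = 10011110 (10xxxxxx ✓), payload 011110.
Concatenate: 010110010000101011110 = 0xB215E (21 bits → U+B215E).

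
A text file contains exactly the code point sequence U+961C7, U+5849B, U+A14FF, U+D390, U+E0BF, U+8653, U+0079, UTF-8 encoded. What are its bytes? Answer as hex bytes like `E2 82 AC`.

U+961C7: 4-byte form → F2 96 87 87.
U+5849B: 4-byte form → F1 98 92 9B.
U+A14FF: 4-byte form → F2 A1 93 BF.
U+D390: 3-byte form → ED 8E 90.
U+E0BF: 3-byte form → EE 82 BF.
U+8653: 3-byte form → E8 99 93.
U+0079: 1-byte form → 79.
Concatenated (22 bytes): F2 96 87 87 F1 98 92 9B F2 A1 93 BF ED 8E 90 EE 82 BF E8 99 93 79.

F2 96 87 87 F1 98 92 9B F2 A1 93 BF ED 8E 90 EE 82 BF E8 99 93 79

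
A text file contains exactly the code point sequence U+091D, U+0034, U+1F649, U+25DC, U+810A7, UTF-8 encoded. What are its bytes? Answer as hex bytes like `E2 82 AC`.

U+091D: 3-byte form → E0 A4 9D.
U+0034: 1-byte form → 34.
U+1F649: 4-byte form → F0 9F 99 89.
U+25DC: 3-byte form → E2 97 9C.
U+810A7: 4-byte form → F2 81 82 A7.
Concatenated (15 bytes): E0 A4 9D 34 F0 9F 99 89 E2 97 9C F2 81 82 A7.

E0 A4 9D 34 F0 9F 99 89 E2 97 9C F2 81 82 A7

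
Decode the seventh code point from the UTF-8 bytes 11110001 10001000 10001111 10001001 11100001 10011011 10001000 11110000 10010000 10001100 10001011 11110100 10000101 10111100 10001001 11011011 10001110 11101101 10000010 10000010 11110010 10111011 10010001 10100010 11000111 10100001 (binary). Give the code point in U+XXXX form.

U+BB462

Offset 0: leading byte 0xF1 = 11110001 → 4-byte char #1 = F1 88 8F 89.
Offset 4: leading byte 0xE1 = 11100001 → 3-byte char #2 = E1 9B 88.
Offset 7: leading byte 0xF0 = 11110000 → 4-byte char #3 = F0 90 8C 8B.
Offset 11: leading byte 0xF4 = 11110100 → 4-byte char #4 = F4 85 BC 89.
Offset 15: leading byte 0xDB = 11011011 → 2-byte char #5 = DB 8E.
Offset 17: leading byte 0xED = 11101101 → 3-byte char #6 = ED 82 82.
Offset 20: leading byte 0xF2 = 11110010 → 4-byte char #7 = F2 BB 91 A2.
Leading byte 0xF2 = 11110010 matches 11110xxx → 4-byte sequence.
Byte 1: 0xF2 = 11110010, payload 010 (3 bits).
Byte 2: 0xBB = 10111011 (10xxxxxx ✓), payload 111011.
Byte 3: 0x91 = 10010001 (10xxxxxx ✓), payload 010001.
Byte 4: 0xA2 = 10100010 (10xxxxxx ✓), payload 100010.
Concatenate: 010111011010001100010 = 0xBB462 (21 bits → U+BB462).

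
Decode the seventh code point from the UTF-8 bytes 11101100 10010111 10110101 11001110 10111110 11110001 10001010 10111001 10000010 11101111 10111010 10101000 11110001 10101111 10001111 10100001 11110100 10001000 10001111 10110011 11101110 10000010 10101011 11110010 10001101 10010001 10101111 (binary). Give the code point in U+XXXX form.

U+E0AB

Offset 0: leading byte 0xEC = 11101100 → 3-byte char #1 = EC 97 B5.
Offset 3: leading byte 0xCE = 11001110 → 2-byte char #2 = CE BE.
Offset 5: leading byte 0xF1 = 11110001 → 4-byte char #3 = F1 8A B9 82.
Offset 9: leading byte 0xEF = 11101111 → 3-byte char #4 = EF BA A8.
Offset 12: leading byte 0xF1 = 11110001 → 4-byte char #5 = F1 AF 8F A1.
Offset 16: leading byte 0xF4 = 11110100 → 4-byte char #6 = F4 88 8F B3.
Offset 20: leading byte 0xEE = 11101110 → 3-byte char #7 = EE 82 AB.
Leading byte 0xEE = 11101110 matches 1110xxxx → 3-byte sequence.
Byte 1: 0xEE = 11101110, payload 1110 (4 bits).
Byte 2: 0x82 = 10000010 (10xxxxxx ✓), payload 000010.
Byte 3: 0xAB = 10101011 (10xxxxxx ✓), payload 101011.
Concatenate: 1110000010101011 = 0xE0AB (16 bits → U+E0AB).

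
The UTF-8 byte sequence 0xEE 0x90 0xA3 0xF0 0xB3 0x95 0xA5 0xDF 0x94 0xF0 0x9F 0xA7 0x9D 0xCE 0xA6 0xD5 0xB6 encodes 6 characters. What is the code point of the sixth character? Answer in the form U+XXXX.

Offset 0: leading byte 0xEE = 11101110 → 3-byte char #1 = EE 90 A3.
Offset 3: leading byte 0xF0 = 11110000 → 4-byte char #2 = F0 B3 95 A5.
Offset 7: leading byte 0xDF = 11011111 → 2-byte char #3 = DF 94.
Offset 9: leading byte 0xF0 = 11110000 → 4-byte char #4 = F0 9F A7 9D.
Offset 13: leading byte 0xCE = 11001110 → 2-byte char #5 = CE A6.
Offset 15: leading byte 0xD5 = 11010101 → 2-byte char #6 = D5 B6.
Leading byte 0xD5 = 11010101 matches 110xxxxx → 2-byte sequence.
Byte 1: 0xD5 = 11010101, payload 10101 (5 bits).
Byte 2: 0xB6 = 10110110 (10xxxxxx ✓), payload 110110.
Concatenate: 10101110110 = 0x576 (11 bits → U+0576).

U+0576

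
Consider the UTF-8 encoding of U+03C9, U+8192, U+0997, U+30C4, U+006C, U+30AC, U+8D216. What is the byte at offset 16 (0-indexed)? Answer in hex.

U+03C9 → 2-byte form CF 89 at offsets 0–1.
U+8192 → 3-byte form E8 86 92 at offsets 2–4.
U+0997 → 3-byte form E0 A6 97 at offsets 5–7.
U+30C4 → 3-byte form E3 83 84 at offsets 8–10.
U+006C → 1-byte form 6C at offsets 11–11.
U+30AC → 3-byte form E3 82 AC at offsets 12–14.
U+8D216 → 4-byte form F2 8D 88 96 at offsets 15–18.
Offset 16 falls in char 7's range; it's byte 2 of F2 8D 88 96 = 0x8D.

0x8D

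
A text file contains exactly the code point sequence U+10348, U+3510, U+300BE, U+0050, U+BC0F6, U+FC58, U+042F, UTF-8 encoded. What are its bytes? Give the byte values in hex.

F0 90 8D 88 E3 94 90 F0 B0 82 BE 50 F2 BC 83 B6 EF B1 98 D0 AF

U+10348: 4-byte form → F0 90 8D 88.
U+3510: 3-byte form → E3 94 90.
U+300BE: 4-byte form → F0 B0 82 BE.
U+0050: 1-byte form → 50.
U+BC0F6: 4-byte form → F2 BC 83 B6.
U+FC58: 3-byte form → EF B1 98.
U+042F: 2-byte form → D0 AF.
Concatenated (21 bytes): F0 90 8D 88 E3 94 90 F0 B0 82 BE 50 F2 BC 83 B6 EF B1 98 D0 AF.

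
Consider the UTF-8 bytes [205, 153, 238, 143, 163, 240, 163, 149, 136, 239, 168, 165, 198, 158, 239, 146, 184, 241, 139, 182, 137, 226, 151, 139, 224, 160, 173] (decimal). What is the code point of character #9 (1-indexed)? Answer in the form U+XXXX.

U+082D

Offset 0: leading byte 0xCD = 11001101 → 2-byte char #1 = CD 99.
Offset 2: leading byte 0xEE = 11101110 → 3-byte char #2 = EE 8F A3.
Offset 5: leading byte 0xF0 = 11110000 → 4-byte char #3 = F0 A3 95 88.
Offset 9: leading byte 0xEF = 11101111 → 3-byte char #4 = EF A8 A5.
Offset 12: leading byte 0xC6 = 11000110 → 2-byte char #5 = C6 9E.
Offset 14: leading byte 0xEF = 11101111 → 3-byte char #6 = EF 92 B8.
Offset 17: leading byte 0xF1 = 11110001 → 4-byte char #7 = F1 8B B6 89.
Offset 21: leading byte 0xE2 = 11100010 → 3-byte char #8 = E2 97 8B.
Offset 24: leading byte 0xE0 = 11100000 → 3-byte char #9 = E0 A0 AD.
Leading byte 0xE0 = 11100000 matches 1110xxxx → 3-byte sequence.
Byte 1: 0xE0 = 11100000, payload 0000 (4 bits).
Byte 2: 0xA0 = 10100000 (10xxxxxx ✓), payload 100000.
Byte 3: 0xAD = 10101101 (10xxxxxx ✓), payload 101101.
Concatenate: 0000100000101101 = 0x82D (16 bits → U+082D).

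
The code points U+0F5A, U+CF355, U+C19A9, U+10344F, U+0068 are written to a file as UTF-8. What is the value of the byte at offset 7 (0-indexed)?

0xF3

U+0F5A → 3-byte form E0 BD 9A at offsets 0–2.
U+CF355 → 4-byte form F3 8F 8D 95 at offsets 3–6.
U+C19A9 → 4-byte form F3 81 A6 A9 at offsets 7–10.
Offset 7 falls in char 3's range; it's byte 1 of F3 81 A6 A9 = 0xF3.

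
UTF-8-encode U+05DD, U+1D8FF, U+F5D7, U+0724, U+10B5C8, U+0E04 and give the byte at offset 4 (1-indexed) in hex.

0x9D

1-indexed offset 4 is 0-indexed offset 3.
U+05DD → 2-byte form D7 9D at offsets 0–1.
U+1D8FF → 4-byte form F0 9D A3 BF at offsets 2–5.
Offset 3 falls in char 2's range; it's byte 2 of F0 9D A3 BF = 0x9D.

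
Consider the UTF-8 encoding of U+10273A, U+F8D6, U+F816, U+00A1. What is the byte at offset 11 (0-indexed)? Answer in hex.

U+10273A → 4-byte form F4 82 9C BA at offsets 0–3.
U+F8D6 → 3-byte form EF A3 96 at offsets 4–6.
U+F816 → 3-byte form EF A0 96 at offsets 7–9.
U+00A1 → 2-byte form C2 A1 at offsets 10–11.
Offset 11 falls in char 4's range; it's byte 2 of C2 A1 = 0xA1.

0xA1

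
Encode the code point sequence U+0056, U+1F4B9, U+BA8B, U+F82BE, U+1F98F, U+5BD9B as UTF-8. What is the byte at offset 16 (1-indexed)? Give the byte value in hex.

0x8F

1-indexed offset 16 is 0-indexed offset 15.
U+0056 → 1-byte form 56 at offsets 0–0.
U+1F4B9 → 4-byte form F0 9F 92 B9 at offsets 1–4.
U+BA8B → 3-byte form EB AA 8B at offsets 5–7.
U+F82BE → 4-byte form F3 B8 8A BE at offsets 8–11.
U+1F98F → 4-byte form F0 9F A6 8F at offsets 12–15.
Offset 15 falls in char 5's range; it's byte 4 of F0 9F A6 8F = 0x8F.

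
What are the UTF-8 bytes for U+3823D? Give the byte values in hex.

F0 B8 88 BD

U+3823D = 0x3823D = 229949 decimal. In range U+10000–U+10FFFF → 4-byte form: 11110xxx 10xxxxxx 10xxxxxx 10xxxxxx.
Binary (21 bits): 000111000001000111101.
Split 3+6+6+6: 000 | 111000 | 001000 | 111101.
Byte 1: 11110000 = 0xF0.
Byte 2: 10111000 = 0xB8.
Byte 3: 10001000 = 0x88.
Byte 4: 10111101 = 0xBD.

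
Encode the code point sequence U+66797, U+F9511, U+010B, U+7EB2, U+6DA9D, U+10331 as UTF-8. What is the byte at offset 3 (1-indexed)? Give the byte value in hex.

0x9E

1-indexed offset 3 is 0-indexed offset 2.
U+66797 → 4-byte form F1 A6 9E 97 at offsets 0–3.
Offset 2 falls in char 1's range; it's byte 3 of F1 A6 9E 97 = 0x9E.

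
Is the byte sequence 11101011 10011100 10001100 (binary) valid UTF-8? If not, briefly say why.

Leading byte 0xEB = 11101011 → 3-byte form.
Continuation bytes 0x9C=10011100, 0x8C=10001100 all match 10xxxxxx.
Decoded value 0xB70C is ≥ 0x800 (shortest form) and not a surrogate.

valid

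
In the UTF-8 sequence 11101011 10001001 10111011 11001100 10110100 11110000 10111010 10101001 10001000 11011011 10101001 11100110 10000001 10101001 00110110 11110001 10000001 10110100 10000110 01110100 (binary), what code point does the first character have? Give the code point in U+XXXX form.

Offset 0: leading byte 0xEB = 11101011 → 3-byte char #1 = EB 89 BB.
Leading byte 0xEB = 11101011 matches 1110xxxx → 3-byte sequence.
Byte 1: 0xEB = 11101011, payload 1011 (4 bits).
Byte 2: 0x89 = 10001001 (10xxxxxx ✓), payload 001001.
Byte 3: 0xBB = 10111011 (10xxxxxx ✓), payload 111011.
Concatenate: 1011001001111011 = 0xB27B (16 bits → U+B27B).

U+B27B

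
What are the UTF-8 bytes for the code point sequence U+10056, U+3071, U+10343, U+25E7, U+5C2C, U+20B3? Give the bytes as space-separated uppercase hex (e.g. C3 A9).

U+10056: 4-byte form → F0 90 81 96.
U+3071: 3-byte form → E3 81 B1.
U+10343: 4-byte form → F0 90 8D 83.
U+25E7: 3-byte form → E2 97 A7.
U+5C2C: 3-byte form → E5 B0 AC.
U+20B3: 3-byte form → E2 82 B3.
Concatenated (20 bytes): F0 90 81 96 E3 81 B1 F0 90 8D 83 E2 97 A7 E5 B0 AC E2 82 B3.

F0 90 81 96 E3 81 B1 F0 90 8D 83 E2 97 A7 E5 B0 AC E2 82 B3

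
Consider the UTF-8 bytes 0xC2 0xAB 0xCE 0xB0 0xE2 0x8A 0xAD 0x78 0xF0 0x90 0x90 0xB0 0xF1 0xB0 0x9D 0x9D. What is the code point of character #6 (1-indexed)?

U+7075D

Offset 0: leading byte 0xC2 = 11000010 → 2-byte char #1 = C2 AB.
Offset 2: leading byte 0xCE = 11001110 → 2-byte char #2 = CE B0.
Offset 4: leading byte 0xE2 = 11100010 → 3-byte char #3 = E2 8A AD.
Offset 7: leading byte 0x78 = 01111000 → 1-byte char #4 = 78.
Offset 8: leading byte 0xF0 = 11110000 → 4-byte char #5 = F0 90 90 B0.
Offset 12: leading byte 0xF1 = 11110001 → 4-byte char #6 = F1 B0 9D 9D.
Leading byte 0xF1 = 11110001 matches 11110xxx → 4-byte sequence.
Byte 1: 0xF1 = 11110001, payload 001 (3 bits).
Byte 2: 0xB0 = 10110000 (10xxxxxx ✓), payload 110000.
Byte 3: 0x9D = 10011101 (10xxxxxx ✓), payload 011101.
Byte 4: 0x9D = 10011101 (10xxxxxx ✓), payload 011101.
Concatenate: 001110000011101011101 = 0x7075D (21 bits → U+7075D).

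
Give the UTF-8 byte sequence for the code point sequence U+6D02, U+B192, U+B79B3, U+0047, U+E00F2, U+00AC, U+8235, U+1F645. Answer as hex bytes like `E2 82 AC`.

U+6D02: 3-byte form → E6 B4 82.
U+B192: 3-byte form → EB 86 92.
U+B79B3: 4-byte form → F2 B7 A6 B3.
U+0047: 1-byte form → 47.
U+E00F2: 4-byte form → F3 A0 83 B2.
U+00AC: 2-byte form → C2 AC.
U+8235: 3-byte form → E8 88 B5.
U+1F645: 4-byte form → F0 9F 99 85.
Concatenated (24 bytes): E6 B4 82 EB 86 92 F2 B7 A6 B3 47 F3 A0 83 B2 C2 AC E8 88 B5 F0 9F 99 85.

E6 B4 82 EB 86 92 F2 B7 A6 B3 47 F3 A0 83 B2 C2 AC E8 88 B5 F0 9F 99 85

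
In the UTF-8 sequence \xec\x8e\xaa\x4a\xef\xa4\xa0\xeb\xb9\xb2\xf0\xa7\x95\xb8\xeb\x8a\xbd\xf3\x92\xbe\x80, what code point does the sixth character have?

Offset 0: leading byte 0xEC = 11101100 → 3-byte char #1 = EC 8E AA.
Offset 3: leading byte 0x4A = 01001010 → 1-byte char #2 = 4A.
Offset 4: leading byte 0xEF = 11101111 → 3-byte char #3 = EF A4 A0.
Offset 7: leading byte 0xEB = 11101011 → 3-byte char #4 = EB B9 B2.
Offset 10: leading byte 0xF0 = 11110000 → 4-byte char #5 = F0 A7 95 B8.
Offset 14: leading byte 0xEB = 11101011 → 3-byte char #6 = EB 8A BD.
Leading byte 0xEB = 11101011 matches 1110xxxx → 3-byte sequence.
Byte 1: 0xEB = 11101011, payload 1011 (4 bits).
Byte 2: 0x8A = 10001010 (10xxxxxx ✓), payload 001010.
Byte 3: 0xBD = 10111101 (10xxxxxx ✓), payload 111101.
Concatenate: 1011001010111101 = 0xB2BD (16 bits → U+B2BD).

U+B2BD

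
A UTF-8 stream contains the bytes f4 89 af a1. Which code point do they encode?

Leading byte 0xF4 = 11110100 matches 11110xxx → 4-byte sequence.
Byte 1: 0xF4 = 11110100, payload 100 (3 bits).
Byte 2: 0x89 = 10001001 (10xxxxxx ✓), payload 001001.
Byte 3: 0xAF = 10101111 (10xxxxxx ✓), payload 101111.
Byte 4: 0xA1 = 10100001 (10xxxxxx ✓), payload 100001.
Concatenate: 100001001101111100001 = 0x109BE1 (21 bits → U+109BE1).

U+109BE1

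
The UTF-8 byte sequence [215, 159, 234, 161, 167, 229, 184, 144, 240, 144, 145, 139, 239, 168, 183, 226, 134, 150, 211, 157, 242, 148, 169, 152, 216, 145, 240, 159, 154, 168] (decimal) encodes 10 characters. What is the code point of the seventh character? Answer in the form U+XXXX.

Offset 0: leading byte 0xD7 = 11010111 → 2-byte char #1 = D7 9F.
Offset 2: leading byte 0xEA = 11101010 → 3-byte char #2 = EA A1 A7.
Offset 5: leading byte 0xE5 = 11100101 → 3-byte char #3 = E5 B8 90.
Offset 8: leading byte 0xF0 = 11110000 → 4-byte char #4 = F0 90 91 8B.
Offset 12: leading byte 0xEF = 11101111 → 3-byte char #5 = EF A8 B7.
Offset 15: leading byte 0xE2 = 11100010 → 3-byte char #6 = E2 86 96.
Offset 18: leading byte 0xD3 = 11010011 → 2-byte char #7 = D3 9D.
Leading byte 0xD3 = 11010011 matches 110xxxxx → 2-byte sequence.
Byte 1: 0xD3 = 11010011, payload 10011 (5 bits).
Byte 2: 0x9D = 10011101 (10xxxxxx ✓), payload 011101.
Concatenate: 10011011101 = 0x4DD (11 bits → U+04DD).

U+04DD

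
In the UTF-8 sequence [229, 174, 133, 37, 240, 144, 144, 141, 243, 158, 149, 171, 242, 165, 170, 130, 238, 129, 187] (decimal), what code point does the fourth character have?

U+DE56B

Offset 0: leading byte 0xE5 = 11100101 → 3-byte char #1 = E5 AE 85.
Offset 3: leading byte 0x25 = 00100101 → 1-byte char #2 = 25.
Offset 4: leading byte 0xF0 = 11110000 → 4-byte char #3 = F0 90 90 8D.
Offset 8: leading byte 0xF3 = 11110011 → 4-byte char #4 = F3 9E 95 AB.
Leading byte 0xF3 = 11110011 matches 11110xxx → 4-byte sequence.
Byte 1: 0xF3 = 11110011, payload 011 (3 bits).
Byte 2: 0x9E = 10011110 (10xxxxxx ✓), payload 011110.
Byte 3: 0x95 = 10010101 (10xxxxxx ✓), payload 010101.
Byte 4: 0xAB = 10101011 (10xxxxxx ✓), payload 101011.
Concatenate: 011011110010101101011 = 0xDE56B (21 bits → U+DE56B).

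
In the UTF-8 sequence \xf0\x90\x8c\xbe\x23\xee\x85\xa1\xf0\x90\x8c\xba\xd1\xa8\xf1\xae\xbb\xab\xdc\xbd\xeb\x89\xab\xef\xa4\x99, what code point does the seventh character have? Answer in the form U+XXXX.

Offset 0: leading byte 0xF0 = 11110000 → 4-byte char #1 = F0 90 8C BE.
Offset 4: leading byte 0x23 = 00100011 → 1-byte char #2 = 23.
Offset 5: leading byte 0xEE = 11101110 → 3-byte char #3 = EE 85 A1.
Offset 8: leading byte 0xF0 = 11110000 → 4-byte char #4 = F0 90 8C BA.
Offset 12: leading byte 0xD1 = 11010001 → 2-byte char #5 = D1 A8.
Offset 14: leading byte 0xF1 = 11110001 → 4-byte char #6 = F1 AE BB AB.
Offset 18: leading byte 0xDC = 11011100 → 2-byte char #7 = DC BD.
Leading byte 0xDC = 11011100 matches 110xxxxx → 2-byte sequence.
Byte 1: 0xDC = 11011100, payload 11100 (5 bits).
Byte 2: 0xBD = 10111101 (10xxxxxx ✓), payload 111101.
Concatenate: 11100111101 = 0x73D (11 bits → U+073D).

U+073D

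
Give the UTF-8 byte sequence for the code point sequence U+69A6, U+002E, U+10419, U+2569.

E6 A6 A6 2E F0 90 90 99 E2 95 A9

U+69A6: 3-byte form → E6 A6 A6.
U+002E: 1-byte form → 2E.
U+10419: 4-byte form → F0 90 90 99.
U+2569: 3-byte form → E2 95 A9.
Concatenated (11 bytes): E6 A6 A6 2E F0 90 90 99 E2 95 A9.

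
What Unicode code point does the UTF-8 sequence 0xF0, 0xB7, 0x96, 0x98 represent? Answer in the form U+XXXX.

U+37598

Leading byte 0xF0 = 11110000 matches 11110xxx → 4-byte sequence.
Byte 1: 0xF0 = 11110000, payload 000 (3 bits).
Byte 2: 0xB7 = 10110111 (10xxxxxx ✓), payload 110111.
Byte 3: 0x96 = 10010110 (10xxxxxx ✓), payload 010110.
Byte 4: 0x98 = 10011000 (10xxxxxx ✓), payload 011000.
Concatenate: 000110111010110011000 = 0x37598 (21 bits → U+37598).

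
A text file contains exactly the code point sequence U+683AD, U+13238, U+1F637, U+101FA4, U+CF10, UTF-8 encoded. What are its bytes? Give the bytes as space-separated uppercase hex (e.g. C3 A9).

U+683AD: 4-byte form → F1 A8 8E AD.
U+13238: 4-byte form → F0 93 88 B8.
U+1F637: 4-byte form → F0 9F 98 B7.
U+101FA4: 4-byte form → F4 81 BE A4.
U+CF10: 3-byte form → EC BC 90.
Concatenated (19 bytes): F1 A8 8E AD F0 93 88 B8 F0 9F 98 B7 F4 81 BE A4 EC BC 90.

F1 A8 8E AD F0 93 88 B8 F0 9F 98 B7 F4 81 BE A4 EC BC 90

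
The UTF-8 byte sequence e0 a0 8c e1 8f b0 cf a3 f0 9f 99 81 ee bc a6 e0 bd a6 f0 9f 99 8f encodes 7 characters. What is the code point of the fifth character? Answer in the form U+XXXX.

U+EF26

Offset 0: leading byte 0xE0 = 11100000 → 3-byte char #1 = E0 A0 8C.
Offset 3: leading byte 0xE1 = 11100001 → 3-byte char #2 = E1 8F B0.
Offset 6: leading byte 0xCF = 11001111 → 2-byte char #3 = CF A3.
Offset 8: leading byte 0xF0 = 11110000 → 4-byte char #4 = F0 9F 99 81.
Offset 12: leading byte 0xEE = 11101110 → 3-byte char #5 = EE BC A6.
Leading byte 0xEE = 11101110 matches 1110xxxx → 3-byte sequence.
Byte 1: 0xEE = 11101110, payload 1110 (4 bits).
Byte 2: 0xBC = 10111100 (10xxxxxx ✓), payload 111100.
Byte 3: 0xA6 = 10100110 (10xxxxxx ✓), payload 100110.
Concatenate: 1110111100100110 = 0xEF26 (16 bits → U+EF26).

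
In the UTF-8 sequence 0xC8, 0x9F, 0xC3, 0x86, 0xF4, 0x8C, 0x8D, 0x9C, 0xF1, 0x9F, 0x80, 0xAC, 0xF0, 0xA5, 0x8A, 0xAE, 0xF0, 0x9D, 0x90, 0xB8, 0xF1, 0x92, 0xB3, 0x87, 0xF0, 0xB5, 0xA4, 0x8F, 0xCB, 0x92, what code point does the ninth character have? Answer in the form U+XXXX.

Offset 0: leading byte 0xC8 = 11001000 → 2-byte char #1 = C8 9F.
Offset 2: leading byte 0xC3 = 11000011 → 2-byte char #2 = C3 86.
Offset 4: leading byte 0xF4 = 11110100 → 4-byte char #3 = F4 8C 8D 9C.
Offset 8: leading byte 0xF1 = 11110001 → 4-byte char #4 = F1 9F 80 AC.
Offset 12: leading byte 0xF0 = 11110000 → 4-byte char #5 = F0 A5 8A AE.
Offset 16: leading byte 0xF0 = 11110000 → 4-byte char #6 = F0 9D 90 B8.
Offset 20: leading byte 0xF1 = 11110001 → 4-byte char #7 = F1 92 B3 87.
Offset 24: leading byte 0xF0 = 11110000 → 4-byte char #8 = F0 B5 A4 8F.
Offset 28: leading byte 0xCB = 11001011 → 2-byte char #9 = CB 92.
Leading byte 0xCB = 11001011 matches 110xxxxx → 2-byte sequence.
Byte 1: 0xCB = 11001011, payload 01011 (5 bits).
Byte 2: 0x92 = 10010010 (10xxxxxx ✓), payload 010010.
Concatenate: 01011010010 = 0x2D2 (11 bits → U+02D2).

U+02D2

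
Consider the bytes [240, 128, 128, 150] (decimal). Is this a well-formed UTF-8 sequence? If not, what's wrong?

Leading byte 0xF0 = 11110000 → 4-byte form.
Continuation bytes all match 10xxxxxx. Payload decodes to 0x16.
But 0x16 < 0x10000, the minimum for a 4-byte sequence — this is an overlong encoding.

invalid (overlong encoding)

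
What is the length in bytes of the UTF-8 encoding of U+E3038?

U+E3038 = 0xE3038. UTF-8 uses 1 byte below 0x80, 2 below 0x800, 3 below 0x10000, 4 up to 0x10FFFF. 0xE3038 is in U+10000–U+10FFFF → 4 bytes.

4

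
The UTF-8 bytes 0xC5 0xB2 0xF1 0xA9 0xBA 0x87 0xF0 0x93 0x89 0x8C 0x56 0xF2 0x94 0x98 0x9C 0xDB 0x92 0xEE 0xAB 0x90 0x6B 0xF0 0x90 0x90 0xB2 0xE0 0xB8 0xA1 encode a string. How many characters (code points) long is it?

Byte at offset 0: 0xC5 = 11000101 → 2-byte char (#1). Advance 2.
Byte at offset 2: 0xF1 = 11110001 → 4-byte char (#2). Advance 4.
Byte at offset 6: 0xF0 = 11110000 → 4-byte char (#3). Advance 4.
Byte at offset 10: 0x56 = 01010110 → 1-byte char (#4). Advance 1.
Byte at offset 11: 0xF2 = 11110010 → 4-byte char (#5). Advance 4.
Byte at offset 15: 0xDB = 11011011 → 2-byte char (#6). Advance 2.
Byte at offset 17: 0xEE = 11101110 → 3-byte char (#7). Advance 3.
Byte at offset 20: 0x6B = 01101011 → 1-byte char (#8). Advance 1.
Byte at offset 21: 0xF0 = 11110000 → 4-byte char (#9). Advance 4.
Byte at offset 25: 0xE0 = 11100000 → 3-byte char (#10). Advance 3.
Reached end at offset 28 after 10 code points.

10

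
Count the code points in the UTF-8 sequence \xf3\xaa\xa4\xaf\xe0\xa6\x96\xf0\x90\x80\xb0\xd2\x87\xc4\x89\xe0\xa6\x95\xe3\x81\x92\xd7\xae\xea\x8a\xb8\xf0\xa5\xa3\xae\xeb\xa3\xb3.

Byte at offset 0: 0xF3 = 11110011 → 4-byte char (#1). Advance 4.
Byte at offset 4: 0xE0 = 11100000 → 3-byte char (#2). Advance 3.
Byte at offset 7: 0xF0 = 11110000 → 4-byte char (#3). Advance 4.
Byte at offset 11: 0xD2 = 11010010 → 2-byte char (#4). Advance 2.
Byte at offset 13: 0xC4 = 11000100 → 2-byte char (#5). Advance 2.
Byte at offset 15: 0xE0 = 11100000 → 3-byte char (#6). Advance 3.
Byte at offset 18: 0xE3 = 11100011 → 3-byte char (#7). Advance 3.
Byte at offset 21: 0xD7 = 11010111 → 2-byte char (#8). Advance 2.
Byte at offset 23: 0xEA = 11101010 → 3-byte char (#9). Advance 3.
Byte at offset 26: 0xF0 = 11110000 → 4-byte char (#10). Advance 4.
Byte at offset 30: 0xEB = 11101011 → 3-byte char (#11). Advance 3.
Reached end at offset 33 after 11 code points.

11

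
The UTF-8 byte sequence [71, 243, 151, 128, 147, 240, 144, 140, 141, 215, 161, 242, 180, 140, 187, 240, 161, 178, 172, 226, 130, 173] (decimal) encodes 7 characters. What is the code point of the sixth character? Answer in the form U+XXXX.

U+21CAC

Offset 0: leading byte 0x47 = 01000111 → 1-byte char #1 = 47.
Offset 1: leading byte 0xF3 = 11110011 → 4-byte char #2 = F3 97 80 93.
Offset 5: leading byte 0xF0 = 11110000 → 4-byte char #3 = F0 90 8C 8D.
Offset 9: leading byte 0xD7 = 11010111 → 2-byte char #4 = D7 A1.
Offset 11: leading byte 0xF2 = 11110010 → 4-byte char #5 = F2 B4 8C BB.
Offset 15: leading byte 0xF0 = 11110000 → 4-byte char #6 = F0 A1 B2 AC.
Leading byte 0xF0 = 11110000 matches 11110xxx → 4-byte sequence.
Byte 1: 0xF0 = 11110000, payload 000 (3 bits).
Byte 2: 0xA1 = 10100001 (10xxxxxx ✓), payload 100001.
Byte 3: 0xB2 = 10110010 (10xxxxxx ✓), payload 110010.
Byte 4: 0xAC = 10101100 (10xxxxxx ✓), payload 101100.
Concatenate: 000100001110010101100 = 0x21CAC (21 bits → U+21CAC).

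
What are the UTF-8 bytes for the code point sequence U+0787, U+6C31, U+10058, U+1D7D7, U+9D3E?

DE 87 E6 B0 B1 F0 90 81 98 F0 9D 9F 97 E9 B4 BE

U+0787: 2-byte form → DE 87.
U+6C31: 3-byte form → E6 B0 B1.
U+10058: 4-byte form → F0 90 81 98.
U+1D7D7: 4-byte form → F0 9D 9F 97.
U+9D3E: 3-byte form → E9 B4 BE.
Concatenated (16 bytes): DE 87 E6 B0 B1 F0 90 81 98 F0 9D 9F 97 E9 B4 BE.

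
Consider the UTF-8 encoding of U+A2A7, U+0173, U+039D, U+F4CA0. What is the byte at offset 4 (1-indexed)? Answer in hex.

0xC5

1-indexed offset 4 is 0-indexed offset 3.
U+A2A7 → 3-byte form EA 8A A7 at offsets 0–2.
U+0173 → 2-byte form C5 B3 at offsets 3–4.
Offset 3 falls in char 2's range; it's byte 1 of C5 B3 = 0xC5.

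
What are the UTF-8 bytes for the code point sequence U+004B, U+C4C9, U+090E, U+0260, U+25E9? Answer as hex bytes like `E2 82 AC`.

4B EC 93 89 E0 A4 8E C9 A0 E2 97 A9

U+004B: 1-byte form → 4B.
U+C4C9: 3-byte form → EC 93 89.
U+090E: 3-byte form → E0 A4 8E.
U+0260: 2-byte form → C9 A0.
U+25E9: 3-byte form → E2 97 A9.
Concatenated (12 bytes): 4B EC 93 89 E0 A4 8E C9 A0 E2 97 A9.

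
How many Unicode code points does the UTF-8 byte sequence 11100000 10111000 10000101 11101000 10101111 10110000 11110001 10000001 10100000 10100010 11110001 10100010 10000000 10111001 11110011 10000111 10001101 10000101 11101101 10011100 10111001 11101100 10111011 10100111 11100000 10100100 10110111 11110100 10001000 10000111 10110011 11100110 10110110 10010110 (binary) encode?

Byte at offset 0: 0xE0 = 11100000 → 3-byte char (#1). Advance 3.
Byte at offset 3: 0xE8 = 11101000 → 3-byte char (#2). Advance 3.
Byte at offset 6: 0xF1 = 11110001 → 4-byte char (#3). Advance 4.
Byte at offset 10: 0xF1 = 11110001 → 4-byte char (#4). Advance 4.
Byte at offset 14: 0xF3 = 11110011 → 4-byte char (#5). Advance 4.
Byte at offset 18: 0xED = 11101101 → 3-byte char (#6). Advance 3.
Byte at offset 21: 0xEC = 11101100 → 3-byte char (#7). Advance 3.
Byte at offset 24: 0xE0 = 11100000 → 3-byte char (#8). Advance 3.
Byte at offset 27: 0xF4 = 11110100 → 4-byte char (#9). Advance 4.
Byte at offset 31: 0xE6 = 11100110 → 3-byte char (#10). Advance 3.
Reached end at offset 34 after 10 code points.

10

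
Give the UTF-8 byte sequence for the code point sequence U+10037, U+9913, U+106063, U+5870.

F0 90 80 B7 E9 A4 93 F4 86 81 A3 E5 A1 B0

U+10037: 4-byte form → F0 90 80 B7.
U+9913: 3-byte form → E9 A4 93.
U+106063: 4-byte form → F4 86 81 A3.
U+5870: 3-byte form → E5 A1 B0.
Concatenated (14 bytes): F0 90 80 B7 E9 A4 93 F4 86 81 A3 E5 A1 B0.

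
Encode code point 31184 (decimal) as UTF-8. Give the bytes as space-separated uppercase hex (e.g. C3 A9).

E7 A7 90

U+79D0 = 0x79D0 = 31184 decimal. In range U+0800–U+FFFF → 3-byte form: 1110xxxx 10xxxxxx 10xxxxxx.
Binary (16 bits): 0111100111010000.
Split 4+6+6: 0111 | 100111 | 010000.
Byte 1: 11100111 = 0xE7.
Byte 2: 10100111 = 0xA7.
Byte 3: 10010000 = 0x90.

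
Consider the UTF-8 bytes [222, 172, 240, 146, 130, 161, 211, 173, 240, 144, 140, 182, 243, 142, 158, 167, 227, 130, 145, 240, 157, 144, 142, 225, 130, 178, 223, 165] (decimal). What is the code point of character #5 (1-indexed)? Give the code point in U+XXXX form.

Offset 0: leading byte 0xDE = 11011110 → 2-byte char #1 = DE AC.
Offset 2: leading byte 0xF0 = 11110000 → 4-byte char #2 = F0 92 82 A1.
Offset 6: leading byte 0xD3 = 11010011 → 2-byte char #3 = D3 AD.
Offset 8: leading byte 0xF0 = 11110000 → 4-byte char #4 = F0 90 8C B6.
Offset 12: leading byte 0xF3 = 11110011 → 4-byte char #5 = F3 8E 9E A7.
Leading byte 0xF3 = 11110011 matches 11110xxx → 4-byte sequence.
Byte 1: 0xF3 = 11110011, payload 011 (3 bits).
Byte 2: 0x8E = 10001110 (10xxxxxx ✓), payload 001110.
Byte 3: 0x9E = 10011110 (10xxxxxx ✓), payload 011110.
Byte 4: 0xA7 = 10100111 (10xxxxxx ✓), payload 100111.
Concatenate: 011001110011110100111 = 0xCE7A7 (21 bits → U+CE7A7).

U+CE7A7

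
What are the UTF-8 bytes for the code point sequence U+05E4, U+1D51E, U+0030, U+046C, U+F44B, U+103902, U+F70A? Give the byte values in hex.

U+05E4: 2-byte form → D7 A4.
U+1D51E: 4-byte form → F0 9D 94 9E.
U+0030: 1-byte form → 30.
U+046C: 2-byte form → D1 AC.
U+F44B: 3-byte form → EF 91 8B.
U+103902: 4-byte form → F4 83 A4 82.
U+F70A: 3-byte form → EF 9C 8A.
Concatenated (19 bytes): D7 A4 F0 9D 94 9E 30 D1 AC EF 91 8B F4 83 A4 82 EF 9C 8A.

D7 A4 F0 9D 94 9E 30 D1 AC EF 91 8B F4 83 A4 82 EF 9C 8A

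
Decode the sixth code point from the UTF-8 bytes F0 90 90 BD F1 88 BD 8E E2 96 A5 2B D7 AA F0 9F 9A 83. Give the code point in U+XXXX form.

Offset 0: leading byte 0xF0 = 11110000 → 4-byte char #1 = F0 90 90 BD.
Offset 4: leading byte 0xF1 = 11110001 → 4-byte char #2 = F1 88 BD 8E.
Offset 8: leading byte 0xE2 = 11100010 → 3-byte char #3 = E2 96 A5.
Offset 11: leading byte 0x2B = 00101011 → 1-byte char #4 = 2B.
Offset 12: leading byte 0xD7 = 11010111 → 2-byte char #5 = D7 AA.
Offset 14: leading byte 0xF0 = 11110000 → 4-byte char #6 = F0 9F 9A 83.
Leading byte 0xF0 = 11110000 matches 11110xxx → 4-byte sequence.
Byte 1: 0xF0 = 11110000, payload 000 (3 bits).
Byte 2: 0x9F = 10011111 (10xxxxxx ✓), payload 011111.
Byte 3: 0x9A = 10011010 (10xxxxxx ✓), payload 011010.
Byte 4: 0x83 = 10000011 (10xxxxxx ✓), payload 000011.
Concatenate: 000011111011010000011 = 0x1F683 (21 bits → U+1F683).

U+1F683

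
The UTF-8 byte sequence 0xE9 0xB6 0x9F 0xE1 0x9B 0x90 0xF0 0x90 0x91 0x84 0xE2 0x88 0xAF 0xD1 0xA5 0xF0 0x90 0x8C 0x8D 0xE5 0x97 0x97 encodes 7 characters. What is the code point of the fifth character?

Offset 0: leading byte 0xE9 = 11101001 → 3-byte char #1 = E9 B6 9F.
Offset 3: leading byte 0xE1 = 11100001 → 3-byte char #2 = E1 9B 90.
Offset 6: leading byte 0xF0 = 11110000 → 4-byte char #3 = F0 90 91 84.
Offset 10: leading byte 0xE2 = 11100010 → 3-byte char #4 = E2 88 AF.
Offset 13: leading byte 0xD1 = 11010001 → 2-byte char #5 = D1 A5.
Leading byte 0xD1 = 11010001 matches 110xxxxx → 2-byte sequence.
Byte 1: 0xD1 = 11010001, payload 10001 (5 bits).
Byte 2: 0xA5 = 10100101 (10xxxxxx ✓), payload 100101.
Concatenate: 10001100101 = 0x465 (11 bits → U+0465).

U+0465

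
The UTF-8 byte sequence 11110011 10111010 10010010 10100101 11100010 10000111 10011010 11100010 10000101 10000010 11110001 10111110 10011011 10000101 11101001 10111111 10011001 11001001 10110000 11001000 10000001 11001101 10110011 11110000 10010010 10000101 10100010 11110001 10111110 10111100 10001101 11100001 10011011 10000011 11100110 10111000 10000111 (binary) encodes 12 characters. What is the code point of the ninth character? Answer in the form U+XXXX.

U+12162

Offset 0: leading byte 0xF3 = 11110011 → 4-byte char #1 = F3 BA 92 A5.
Offset 4: leading byte 0xE2 = 11100010 → 3-byte char #2 = E2 87 9A.
Offset 7: leading byte 0xE2 = 11100010 → 3-byte char #3 = E2 85 82.
Offset 10: leading byte 0xF1 = 11110001 → 4-byte char #4 = F1 BE 9B 85.
Offset 14: leading byte 0xE9 = 11101001 → 3-byte char #5 = E9 BF 99.
Offset 17: leading byte 0xC9 = 11001001 → 2-byte char #6 = C9 B0.
Offset 19: leading byte 0xC8 = 11001000 → 2-byte char #7 = C8 81.
Offset 21: leading byte 0xCD = 11001101 → 2-byte char #8 = CD B3.
Offset 23: leading byte 0xF0 = 11110000 → 4-byte char #9 = F0 92 85 A2.
Leading byte 0xF0 = 11110000 matches 11110xxx → 4-byte sequence.
Byte 1: 0xF0 = 11110000, payload 000 (3 bits).
Byte 2: 0x92 = 10010010 (10xxxxxx ✓), payload 010010.
Byte 3: 0x85 = 10000101 (10xxxxxx ✓), payload 000101.
Byte 4: 0xA2 = 10100010 (10xxxxxx ✓), payload 100010.
Concatenate: 000010010000101100010 = 0x12162 (21 bits → U+12162).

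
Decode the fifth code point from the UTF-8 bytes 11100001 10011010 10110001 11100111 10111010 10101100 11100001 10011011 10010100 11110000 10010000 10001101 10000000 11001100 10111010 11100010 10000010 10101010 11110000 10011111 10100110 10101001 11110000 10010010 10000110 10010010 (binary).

U+033A

Offset 0: leading byte 0xE1 = 11100001 → 3-byte char #1 = E1 9A B1.
Offset 3: leading byte 0xE7 = 11100111 → 3-byte char #2 = E7 BA AC.
Offset 6: leading byte 0xE1 = 11100001 → 3-byte char #3 = E1 9B 94.
Offset 9: leading byte 0xF0 = 11110000 → 4-byte char #4 = F0 90 8D 80.
Offset 13: leading byte 0xCC = 11001100 → 2-byte char #5 = CC BA.
Leading byte 0xCC = 11001100 matches 110xxxxx → 2-byte sequence.
Byte 1: 0xCC = 11001100, payload 01100 (5 bits).
Byte 2: 0xBA = 10111010 (10xxxxxx ✓), payload 111010.
Concatenate: 01100111010 = 0x33A (11 bits → U+033A).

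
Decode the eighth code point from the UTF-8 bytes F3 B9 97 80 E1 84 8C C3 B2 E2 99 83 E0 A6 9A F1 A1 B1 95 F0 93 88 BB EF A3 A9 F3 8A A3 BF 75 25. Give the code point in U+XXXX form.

Offset 0: leading byte 0xF3 = 11110011 → 4-byte char #1 = F3 B9 97 80.
Offset 4: leading byte 0xE1 = 11100001 → 3-byte char #2 = E1 84 8C.
Offset 7: leading byte 0xC3 = 11000011 → 2-byte char #3 = C3 B2.
Offset 9: leading byte 0xE2 = 11100010 → 3-byte char #4 = E2 99 83.
Offset 12: leading byte 0xE0 = 11100000 → 3-byte char #5 = E0 A6 9A.
Offset 15: leading byte 0xF1 = 11110001 → 4-byte char #6 = F1 A1 B1 95.
Offset 19: leading byte 0xF0 = 11110000 → 4-byte char #7 = F0 93 88 BB.
Offset 23: leading byte 0xEF = 11101111 → 3-byte char #8 = EF A3 A9.
Leading byte 0xEF = 11101111 matches 1110xxxx → 3-byte sequence.
Byte 1: 0xEF = 11101111, payload 1111 (4 bits).
Byte 2: 0xA3 = 10100011 (10xxxxxx ✓), payload 100011.
Byte 3: 0xA9 = 10101001 (10xxxxxx ✓), payload 101001.
Concatenate: 1111100011101001 = 0xF8E9 (16 bits → U+F8E9).

U+F8E9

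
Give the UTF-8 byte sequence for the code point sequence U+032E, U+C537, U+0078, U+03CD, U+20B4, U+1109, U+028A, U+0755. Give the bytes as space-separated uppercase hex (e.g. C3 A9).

U+032E: 2-byte form → CC AE.
U+C537: 3-byte form → EC 94 B7.
U+0078: 1-byte form → 78.
U+03CD: 2-byte form → CF 8D.
U+20B4: 3-byte form → E2 82 B4.
U+1109: 3-byte form → E1 84 89.
U+028A: 2-byte form → CA 8A.
U+0755: 2-byte form → DD 95.
Concatenated (18 bytes): CC AE EC 94 B7 78 CF 8D E2 82 B4 E1 84 89 CA 8A DD 95.

CC AE EC 94 B7 78 CF 8D E2 82 B4 E1 84 89 CA 8A DD 95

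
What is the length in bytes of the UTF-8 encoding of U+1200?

U+1200 = 0x1200. UTF-8 uses 1 byte below 0x80, 2 below 0x800, 3 below 0x10000, 4 up to 0x10FFFF. 0x1200 is in U+0800–U+FFFF → 3 bytes.

3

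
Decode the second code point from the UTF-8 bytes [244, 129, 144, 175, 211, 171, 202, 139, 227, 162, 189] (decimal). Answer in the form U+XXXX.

U+04EB

Offset 0: leading byte 0xF4 = 11110100 → 4-byte char #1 = F4 81 90 AF.
Offset 4: leading byte 0xD3 = 11010011 → 2-byte char #2 = D3 AB.
Leading byte 0xD3 = 11010011 matches 110xxxxx → 2-byte sequence.
Byte 1: 0xD3 = 11010011, payload 10011 (5 bits).
Byte 2: 0xAB = 10101011 (10xxxxxx ✓), payload 101011.
Concatenate: 10011101011 = 0x4EB (11 bits → U+04EB).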